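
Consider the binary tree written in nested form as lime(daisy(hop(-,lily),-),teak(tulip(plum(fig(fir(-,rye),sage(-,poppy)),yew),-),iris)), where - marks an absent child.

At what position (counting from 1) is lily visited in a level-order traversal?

7

Level-order visits nodes level by level from the root, left to right within each level.
Level 0: lime
Level 1: daisy, teak
Level 2: hop, tulip, iris
Level 3: lily, plum
Level 4: fig, yew
Level 5: fir, sage
Level 6: rye, poppy
Full level-order sequence: lime, daisy, teak, hop, tulip, iris, lily, plum, fig, yew, fir, sage, rye, poppy.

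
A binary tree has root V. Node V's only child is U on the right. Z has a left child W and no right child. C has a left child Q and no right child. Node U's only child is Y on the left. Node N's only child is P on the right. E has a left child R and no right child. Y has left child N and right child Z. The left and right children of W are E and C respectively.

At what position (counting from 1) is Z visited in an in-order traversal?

10

In-order visits the left subtree, then the node, then the right subtree.
At V: no left child.
Visit V.
At V: go right to U.
  At U: go left to Y.
    At Y: go left to N.
      At N: no left child.
      Visit N.
      At N: go right to P.
        P is a leaf — visit P.
    Visit Y.
    At Y: go right to Z.
      At Z: go left to W.
        At W: go left to E.
          At E: go left to R.
            R is a leaf — visit R.
          Visit E.
          At E: no right child.
        Visit W.
        At W: go right to C.
          At C: go left to Q.
            Q is a leaf — visit Q.
          Visit C.
          At C: no right child.
      Visit Z.
      At Z: no right child.
  Visit U.
  At U: no right child.
Full in-order sequence: V, N, P, Y, R, E, W, Q, C, Z, U.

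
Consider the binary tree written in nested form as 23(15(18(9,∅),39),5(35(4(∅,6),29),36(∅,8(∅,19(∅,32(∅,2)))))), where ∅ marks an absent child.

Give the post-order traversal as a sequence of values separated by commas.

Post-order visits the left subtree, then the right subtree, then the node.
At 23: go left to 15.
  At 15: go left to 18.
    At 18: go left to 9.
      9 is a leaf — visit 9.
    At 18: no right child.
    Visit 18.
  At 15: go right to 39.
    39 is a leaf — visit 39.
  Visit 15.
At 23: go right to 5.
  At 5: go left to 35.
    At 35: go left to 4.
      At 4: no left child.
      At 4: go right to 6.
        6 is a leaf — visit 6.
      Visit 4.
    At 35: go right to 29.
      29 is a leaf — visit 29.
    Visit 35.
  At 5: go right to 36.
    At 36: no left child.
    At 36: go right to 8.
      At 8: no left child.
      At 8: go right to 19.
        At 19: no left child.
        At 19: go right to 32.
          At 32: no left child.
          At 32: go right to 2.
            2 is a leaf — visit 2.
          Visit 32.
        Visit 19.
      Visit 8.
    Visit 36.
  Visit 5.
Visit 23.

9, 18, 39, 15, 6, 4, 29, 35, 2, 32, 19, 8, 36, 5, 23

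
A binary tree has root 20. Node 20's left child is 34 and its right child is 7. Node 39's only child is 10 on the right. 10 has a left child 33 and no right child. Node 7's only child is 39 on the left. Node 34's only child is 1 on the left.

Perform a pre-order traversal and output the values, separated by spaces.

20 34 1 7 39 10 33

Pre-order visits the node, then its left subtree, then its right subtree.
Visit 20.
At 20: go left to 34.
  Visit 34.
  At 34: go left to 1.
    1 is a leaf — visit 1.
  At 34: no right child.
At 20: go right to 7.
  Visit 7.
  At 7: go left to 39.
    Visit 39.
    At 39: no left child.
    At 39: go right to 10.
      Visit 10.
      At 10: go left to 33.
        33 is a leaf — visit 33.
      At 10: no right child.
  At 7: no right child.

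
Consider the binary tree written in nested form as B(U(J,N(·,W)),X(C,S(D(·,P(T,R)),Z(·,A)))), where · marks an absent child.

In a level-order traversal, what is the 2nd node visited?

Level-order visits nodes level by level from the root, left to right within each level.
Level 0: B
Level 1: U, X
Level 2: J, N, C, S
Level 3: W, D, Z
Level 4: P, A
Level 5: T, R
Full level-order sequence: B, U, X, J, N, C, S, W, D, Z, P, A, T, R.

U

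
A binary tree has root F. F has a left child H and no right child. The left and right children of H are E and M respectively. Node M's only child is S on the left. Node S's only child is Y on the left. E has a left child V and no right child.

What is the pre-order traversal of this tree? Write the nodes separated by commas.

Pre-order visits the node, then its left subtree, then its right subtree.
Visit F.
At F: go left to H.
  Visit H.
  At H: go left to E.
    Visit E.
    At E: go left to V.
      V is a leaf — visit V.
    At E: no right child.
  At H: go right to M.
    Visit M.
    At M: go left to S.
      Visit S.
      At S: go left to Y.
        Y is a leaf — visit Y.
      At S: no right child.
    At M: no right child.
At F: no right child.

F, H, E, V, M, S, Y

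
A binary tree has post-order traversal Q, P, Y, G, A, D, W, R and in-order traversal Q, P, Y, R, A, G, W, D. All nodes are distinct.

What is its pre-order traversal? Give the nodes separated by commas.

R, Y, P, Q, W, A, G, D

The last element of post-order is the root; it splits in-order into left and right subtrees.
Root R: left subtree has 3 nodes {Q, P, Y}, right has 4 {A, G, W, D}.
  Root Y: left subtree has 2 nodes {Q, P}, right has 0 { }.
    Root P: left subtree has 1 node {Q}, right has 0 { }.
  Root W: left subtree has 2 nodes {A, G}, right has 1 {D}.
    Root A: left subtree has 0 nodes { }, right has 1 {G}.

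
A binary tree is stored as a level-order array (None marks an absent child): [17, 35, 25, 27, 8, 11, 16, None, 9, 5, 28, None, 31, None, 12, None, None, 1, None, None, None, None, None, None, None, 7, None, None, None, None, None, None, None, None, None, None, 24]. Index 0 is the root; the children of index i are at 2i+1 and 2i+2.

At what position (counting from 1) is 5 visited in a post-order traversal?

5

Post-order visits the left subtree, then the right subtree, then the node.
At 17: go left to 35.
  At 35: go left to 27.
    At 27: no left child.
    At 27: go right to 9.
      At 9: go left to 1.
        At 1: no left child.
        At 1: go right to 24.
          24 is a leaf — visit 24.
        Visit 1.
      At 9: no right child.
      Visit 9.
    Visit 27.
  At 35: go right to 8.
    At 8: go left to 5.
      5 is a leaf — visit 5.
    At 8: go right to 28.
      28 is a leaf — visit 28.
    Visit 8.
  Visit 35.
At 17: go right to 25.
  At 25: go left to 11.
    At 11: no left child.
    At 11: go right to 31.
      At 31: go left to 7.
        7 is a leaf — visit 7.
      At 31: no right child.
      Visit 31.
    Visit 11.
  At 25: go right to 16.
    At 16: no left child.
    At 16: go right to 12.
      12 is a leaf — visit 12.
    Visit 16.
  Visit 25.
Visit 17.
Full post-order sequence: 24, 1, 9, 27, 5, 28, 8, 35, 7, 31, 11, 12, 16, 25, 17.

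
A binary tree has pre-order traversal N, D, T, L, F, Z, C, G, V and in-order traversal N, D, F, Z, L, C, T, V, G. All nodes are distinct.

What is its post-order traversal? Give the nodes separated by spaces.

The first element of pre-order is the root; it splits in-order into left and right subtrees.
Root N: left subtree has 0 nodes { }, right has 8 {D, F, Z, L, C, T, V, G}.
  Root D: left subtree has 0 nodes { }, right has 7 {F, Z, L, C, T, V, G}.
    Root T: left subtree has 4 nodes {F, Z, L, C}, right has 2 {V, G}.
      Root L: left subtree has 2 nodes {F, Z}, right has 1 {C}.
        Root F: left subtree has 0 nodes { }, right has 1 {Z}.
      Root G: left subtree has 1 node {V}, right has 0 { }.

Z F C L V G T D N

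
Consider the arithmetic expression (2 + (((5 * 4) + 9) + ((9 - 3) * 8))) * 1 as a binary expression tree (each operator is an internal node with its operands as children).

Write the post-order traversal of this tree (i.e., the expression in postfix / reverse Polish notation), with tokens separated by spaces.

Post-order on an expression tree gives postfix notation: for each operator, emit left operand, right operand, then the operator.

2 5 4 * 9 + 9 3 - 8 * + + 1 *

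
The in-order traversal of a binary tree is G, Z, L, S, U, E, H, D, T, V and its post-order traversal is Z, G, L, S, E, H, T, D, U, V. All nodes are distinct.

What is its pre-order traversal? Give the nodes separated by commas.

V, U, S, L, G, Z, D, H, E, T

The last element of post-order is the root; it splits in-order into left and right subtrees.
Root V: left subtree has 9 nodes {G, Z, L, S, U, E, H, D, T}, right has 0 { }.
  Root U: left subtree has 4 nodes {G, Z, L, S}, right has 4 {E, H, D, T}.
    Root S: left subtree has 3 nodes {G, Z, L}, right has 0 { }.
      Root L: left subtree has 2 nodes {G, Z}, right has 0 { }.
        Root G: left subtree has 0 nodes { }, right has 1 {Z}.
    Root D: left subtree has 2 nodes {E, H}, right has 1 {T}.
      Root H: left subtree has 1 node {E}, right has 0 { }.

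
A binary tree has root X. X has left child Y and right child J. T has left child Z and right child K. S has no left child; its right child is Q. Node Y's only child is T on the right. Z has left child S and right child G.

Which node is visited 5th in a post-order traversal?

Post-order visits the left subtree, then the right subtree, then the node.
At X: go left to Y.
  At Y: no left child.
  At Y: go right to T.
    At T: go left to Z.
      At Z: go left to S.
        At S: no left child.
        At S: go right to Q.
          Q is a leaf — visit Q.
        Visit S.
      At Z: go right to G.
        G is a leaf — visit G.
      Visit Z.
    At T: go right to K.
      K is a leaf — visit K.
    Visit T.
  Visit Y.
At X: go right to J.
  J is a leaf — visit J.
Visit X.
Full post-order sequence: Q, S, G, Z, K, T, Y, J, X.

K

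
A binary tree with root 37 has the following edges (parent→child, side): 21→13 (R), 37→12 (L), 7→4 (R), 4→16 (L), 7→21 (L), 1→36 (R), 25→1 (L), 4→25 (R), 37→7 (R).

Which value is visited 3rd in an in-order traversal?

In-order visits the left subtree, then the node, then the right subtree.
At 37: go left to 12.
  12 is a leaf — visit 12.
Visit 37.
At 37: go right to 7.
  At 7: go left to 21.
    At 21: no left child.
    Visit 21.
    At 21: go right to 13.
      13 is a leaf — visit 13.
  Visit 7.
  At 7: go right to 4.
    At 4: go left to 16.
      16 is a leaf — visit 16.
    Visit 4.
    At 4: go right to 25.
      At 25: go left to 1.
        At 1: no left child.
        Visit 1.
        At 1: go right to 36.
          36 is a leaf — visit 36.
      Visit 25.
      At 25: no right child.
Full in-order sequence: 12, 37, 21, 13, 7, 16, 4, 1, 36, 25.

21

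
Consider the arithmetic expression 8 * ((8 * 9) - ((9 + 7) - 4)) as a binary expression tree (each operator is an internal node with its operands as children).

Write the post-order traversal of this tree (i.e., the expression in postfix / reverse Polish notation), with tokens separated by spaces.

Post-order on an expression tree gives postfix notation: for each operator, emit left operand, right operand, then the operator.

8 8 9 * 9 7 + 4 - - *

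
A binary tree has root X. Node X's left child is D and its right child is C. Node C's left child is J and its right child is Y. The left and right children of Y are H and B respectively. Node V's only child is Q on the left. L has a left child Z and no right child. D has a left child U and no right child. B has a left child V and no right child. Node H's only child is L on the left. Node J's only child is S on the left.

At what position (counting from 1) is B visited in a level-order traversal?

9

Level-order visits nodes level by level from the root, left to right within each level.
Level 0: X
Level 1: D, C
Level 2: U, J, Y
Level 3: S, H, B
Level 4: L, V
Level 5: Z, Q
Full level-order sequence: X, D, C, U, J, Y, S, H, B, L, V, Z, Q.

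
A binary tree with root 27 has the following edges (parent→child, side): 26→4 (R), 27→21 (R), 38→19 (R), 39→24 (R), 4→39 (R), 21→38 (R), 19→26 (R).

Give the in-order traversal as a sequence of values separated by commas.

In-order visits the left subtree, then the node, then the right subtree.
At 27: no left child.
Visit 27.
At 27: go right to 21.
  At 21: no left child.
  Visit 21.
  At 21: go right to 38.
    At 38: no left child.
    Visit 38.
    At 38: go right to 19.
      At 19: no left child.
      Visit 19.
      At 19: go right to 26.
        At 26: no left child.
        Visit 26.
        At 26: go right to 4.
          At 4: no left child.
          Visit 4.
          At 4: go right to 39.
            At 39: no left child.
            Visit 39.
            At 39: go right to 24.
              24 is a leaf — visit 24.

27, 21, 38, 19, 26, 4, 39, 24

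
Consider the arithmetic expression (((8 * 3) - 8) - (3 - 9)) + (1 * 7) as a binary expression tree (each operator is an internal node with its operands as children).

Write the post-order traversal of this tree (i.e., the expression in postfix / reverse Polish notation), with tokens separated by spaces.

Post-order on an expression tree gives postfix notation: for each operator, emit left operand, right operand, then the operator.

8 3 * 8 - 3 9 - - 1 7 * +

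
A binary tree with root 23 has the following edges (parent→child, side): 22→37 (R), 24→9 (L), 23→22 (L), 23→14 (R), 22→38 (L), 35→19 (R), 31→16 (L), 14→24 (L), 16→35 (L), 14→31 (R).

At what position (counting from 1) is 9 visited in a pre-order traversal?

Pre-order visits the node, then its left subtree, then its right subtree.
Visit 23.
At 23: go left to 22.
  Visit 22.
  At 22: go left to 38.
    38 is a leaf — visit 38.
  At 22: go right to 37.
    37 is a leaf — visit 37.
At 23: go right to 14.
  Visit 14.
  At 14: go left to 24.
    Visit 24.
    At 24: go left to 9.
      9 is a leaf — visit 9.
    At 24: no right child.
  At 14: go right to 31.
    Visit 31.
    At 31: go left to 16.
      Visit 16.
      At 16: go left to 35.
        Visit 35.
        At 35: no left child.
        At 35: go right to 19.
          19 is a leaf — visit 19.
      At 16: no right child.
    At 31: no right child.
Full pre-order sequence: 23, 22, 38, 37, 14, 24, 9, 31, 16, 35, 19.

7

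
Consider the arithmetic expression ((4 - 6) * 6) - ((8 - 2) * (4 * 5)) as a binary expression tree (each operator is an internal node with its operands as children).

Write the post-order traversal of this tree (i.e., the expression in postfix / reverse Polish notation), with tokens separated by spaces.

Post-order on an expression tree gives postfix notation: for each operator, emit left operand, right operand, then the operator.

4 6 - 6 * 8 2 - 4 5 * * -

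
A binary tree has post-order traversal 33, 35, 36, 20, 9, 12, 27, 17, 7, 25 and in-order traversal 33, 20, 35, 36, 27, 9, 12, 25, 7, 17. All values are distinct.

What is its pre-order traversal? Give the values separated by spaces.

The last element of post-order is the root; it splits in-order into left and right subtrees.
Root 25: left subtree has 7 nodes {33, 20, 35, 36, 27, 9, 12}, right has 2 {7, 17}.
  Root 27: left subtree has 4 nodes {33, 20, 35, 36}, right has 2 {9, 12}.
    Root 20: left subtree has 1 node {33}, right has 2 {35, 36}.
      Root 36: left subtree has 1 node {35}, right has 0 { }.
    Root 12: left subtree has 1 node {9}, right has 0 { }.
  Root 7: left subtree has 0 nodes { }, right has 1 {17}.

25 27 20 33 36 35 12 9 7 17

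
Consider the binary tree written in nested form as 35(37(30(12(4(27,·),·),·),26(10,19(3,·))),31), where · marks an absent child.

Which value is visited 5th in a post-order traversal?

Post-order visits the left subtree, then the right subtree, then the node.
At 35: go left to 37.
  At 37: go left to 30.
    At 30: go left to 12.
      At 12: go left to 4.
        At 4: go left to 27.
          27 is a leaf — visit 27.
        At 4: no right child.
        Visit 4.
      At 12: no right child.
      Visit 12.
    At 30: no right child.
    Visit 30.
  At 37: go right to 26.
    At 26: go left to 10.
      10 is a leaf — visit 10.
    At 26: go right to 19.
      At 19: go left to 3.
        3 is a leaf — visit 3.
      At 19: no right child.
      Visit 19.
    Visit 26.
  Visit 37.
At 35: go right to 31.
  31 is a leaf — visit 31.
Visit 35.
Full post-order sequence: 27, 4, 12, 30, 10, 3, 19, 26, 37, 31, 35.

10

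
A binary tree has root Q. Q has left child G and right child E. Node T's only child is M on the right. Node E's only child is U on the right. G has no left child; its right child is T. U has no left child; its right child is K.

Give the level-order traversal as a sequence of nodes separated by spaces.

Q G E T U M K

Level-order visits nodes level by level from the root, left to right within each level.
Level 0: Q
Level 1: G, E
Level 2: T, U
Level 3: M, K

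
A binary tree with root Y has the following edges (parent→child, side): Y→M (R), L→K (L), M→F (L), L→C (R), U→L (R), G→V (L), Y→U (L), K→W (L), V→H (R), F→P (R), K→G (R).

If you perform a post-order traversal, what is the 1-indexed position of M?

11

Post-order visits the left subtree, then the right subtree, then the node.
At Y: go left to U.
  At U: no left child.
  At U: go right to L.
    At L: go left to K.
      At K: go left to W.
        W is a leaf — visit W.
      At K: go right to G.
        At G: go left to V.
          At V: no left child.
          At V: go right to H.
            H is a leaf — visit H.
          Visit V.
        At G: no right child.
        Visit G.
      Visit K.
    At L: go right to C.
      C is a leaf — visit C.
    Visit L.
  Visit U.
At Y: go right to M.
  At M: go left to F.
    At F: no left child.
    At F: go right to P.
      P is a leaf — visit P.
    Visit F.
  At M: no right child.
  Visit M.
Visit Y.
Full post-order sequence: W, H, V, G, K, C, L, U, P, F, M, Y.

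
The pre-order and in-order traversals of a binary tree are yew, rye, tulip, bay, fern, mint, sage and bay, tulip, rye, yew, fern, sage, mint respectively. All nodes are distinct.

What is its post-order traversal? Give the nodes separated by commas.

The first element of pre-order is the root; it splits in-order into left and right subtrees.
Root yew: left subtree has 3 nodes {bay, tulip, rye}, right has 3 {fern, sage, mint}.
  Root rye: left subtree has 2 nodes {bay, tulip}, right has 0 { }.
    Root tulip: left subtree has 1 node {bay}, right has 0 { }.
  Root fern: left subtree has 0 nodes { }, right has 2 {sage, mint}.
    Root mint: left subtree has 1 node {sage}, right has 0 { }.

bay, tulip, rye, sage, mint, fern, yew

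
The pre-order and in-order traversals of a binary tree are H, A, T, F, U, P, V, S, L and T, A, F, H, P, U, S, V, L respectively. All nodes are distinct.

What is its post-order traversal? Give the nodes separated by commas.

T, F, A, P, S, L, V, U, H

The first element of pre-order is the root; it splits in-order into left and right subtrees.
Root H: left subtree has 3 nodes {T, A, F}, right has 5 {P, U, S, V, L}.
  Root A: left subtree has 1 node {T}, right has 1 {F}.
  Root U: left subtree has 1 node {P}, right has 3 {S, V, L}.
    Root V: left subtree has 1 node {S}, right has 1 {L}.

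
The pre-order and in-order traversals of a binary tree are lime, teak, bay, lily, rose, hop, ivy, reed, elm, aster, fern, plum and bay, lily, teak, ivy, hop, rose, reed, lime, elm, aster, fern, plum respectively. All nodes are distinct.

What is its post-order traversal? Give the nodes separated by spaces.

The first element of pre-order is the root; it splits in-order into left and right subtrees.
Root lime: left subtree has 7 nodes {bay, lily, teak, ivy, hop, rose, reed}, right has 4 {elm, aster, fern, plum}.
  Root teak: left subtree has 2 nodes {bay, lily}, right has 4 {ivy, hop, rose, reed}.
    Root bay: left subtree has 0 nodes { }, right has 1 {lily}.
    Root rose: left subtree has 2 nodes {ivy, hop}, right has 1 {reed}.
      Root hop: left subtree has 1 node {ivy}, right has 0 { }.
  Root elm: left subtree has 0 nodes { }, right has 3 {aster, fern, plum}.
    Root aster: left subtree has 0 nodes { }, right has 2 {fern, plum}.
      Root fern: left subtree has 0 nodes { }, right has 1 {plum}.

lily bay ivy hop reed rose teak plum fern aster elm lime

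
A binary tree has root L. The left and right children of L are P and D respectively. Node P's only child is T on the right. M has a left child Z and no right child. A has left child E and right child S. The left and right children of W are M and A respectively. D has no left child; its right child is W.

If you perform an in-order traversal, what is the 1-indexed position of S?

In-order visits the left subtree, then the node, then the right subtree.
At L: go left to P.
  At P: no left child.
  Visit P.
  At P: go right to T.
    T is a leaf — visit T.
Visit L.
At L: go right to D.
  At D: no left child.
  Visit D.
  At D: go right to W.
    At W: go left to M.
      At M: go left to Z.
        Z is a leaf — visit Z.
      Visit M.
      At M: no right child.
    Visit W.
    At W: go right to A.
      At A: go left to E.
        E is a leaf — visit E.
      Visit A.
      At A: go right to S.
        S is a leaf — visit S.
Full in-order sequence: P, T, L, D, Z, M, W, E, A, S.

10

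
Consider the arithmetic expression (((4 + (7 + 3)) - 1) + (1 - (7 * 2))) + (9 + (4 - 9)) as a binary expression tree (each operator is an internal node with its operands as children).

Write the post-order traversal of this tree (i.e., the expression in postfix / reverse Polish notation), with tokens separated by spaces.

Post-order on an expression tree gives postfix notation: for each operator, emit left operand, right operand, then the operator.

4 7 3 + + 1 - 1 7 2 * - + 9 4 9 - + +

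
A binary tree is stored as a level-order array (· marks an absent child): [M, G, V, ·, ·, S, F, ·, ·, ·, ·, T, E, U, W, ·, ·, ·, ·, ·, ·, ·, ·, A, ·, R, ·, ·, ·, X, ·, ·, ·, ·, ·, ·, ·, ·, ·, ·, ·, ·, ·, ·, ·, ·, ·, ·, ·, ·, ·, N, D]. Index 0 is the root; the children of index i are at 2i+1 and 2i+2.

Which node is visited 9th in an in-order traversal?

E

In-order visits the left subtree, then the node, then the right subtree.
At M: go left to G.
  G is a leaf — visit G.
Visit M.
At M: go right to V.
  At V: go left to S.
    At S: go left to T.
      At T: go left to A.
        A is a leaf — visit A.
      Visit T.
      At T: no right child.
    Visit S.
    At S: go right to E.
      At E: go left to R.
        At R: go left to N.
          N is a leaf — visit N.
        Visit R.
        At R: go right to D.
          D is a leaf — visit D.
      Visit E.
      At E: no right child.
  Visit V.
  At V: go right to F.
    At F: go left to U.
      U is a leaf — visit U.
    Visit F.
    At F: go right to W.
      At W: go left to X.
        X is a leaf — visit X.
      Visit W.
      At W: no right child.
Full in-order sequence: G, M, A, T, S, N, R, D, E, V, U, F, X, W.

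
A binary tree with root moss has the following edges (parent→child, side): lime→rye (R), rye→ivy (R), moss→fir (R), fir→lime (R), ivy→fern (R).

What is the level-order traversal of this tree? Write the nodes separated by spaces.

moss fir lime rye ivy fern

Level-order visits nodes level by level from the root, left to right within each level.
Level 0: moss
Level 1: fir
Level 2: lime
Level 3: rye
Level 4: ivy
Level 5: fern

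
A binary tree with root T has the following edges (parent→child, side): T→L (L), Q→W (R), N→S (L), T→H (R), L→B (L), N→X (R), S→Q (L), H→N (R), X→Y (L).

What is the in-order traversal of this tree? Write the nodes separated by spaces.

B L T H Q W S N Y X

In-order visits the left subtree, then the node, then the right subtree.
At T: go left to L.
  At L: go left to B.
    B is a leaf — visit B.
  Visit L.
  At L: no right child.
Visit T.
At T: go right to H.
  At H: no left child.
  Visit H.
  At H: go right to N.
    At N: go left to S.
      At S: go left to Q.
        At Q: no left child.
        Visit Q.
        At Q: go right to W.
          W is a leaf — visit W.
      Visit S.
      At S: no right child.
    Visit N.
    At N: go right to X.
      At X: go left to Y.
        Y is a leaf — visit Y.
      Visit X.
      At X: no right child.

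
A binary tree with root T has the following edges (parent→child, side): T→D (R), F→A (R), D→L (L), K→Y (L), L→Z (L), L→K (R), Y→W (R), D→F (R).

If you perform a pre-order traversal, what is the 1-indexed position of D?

2

Pre-order visits the node, then its left subtree, then its right subtree.
Visit T.
At T: no left child.
At T: go right to D.
  Visit D.
  At D: go left to L.
    Visit L.
    At L: go left to Z.
      Z is a leaf — visit Z.
    At L: go right to K.
      Visit K.
      At K: go left to Y.
        Visit Y.
        At Y: no left child.
        At Y: go right to W.
          W is a leaf — visit W.
      At K: no right child.
  At D: go right to F.
    Visit F.
    At F: no left child.
    At F: go right to A.
      A is a leaf — visit A.
Full pre-order sequence: T, D, L, Z, K, Y, W, F, A.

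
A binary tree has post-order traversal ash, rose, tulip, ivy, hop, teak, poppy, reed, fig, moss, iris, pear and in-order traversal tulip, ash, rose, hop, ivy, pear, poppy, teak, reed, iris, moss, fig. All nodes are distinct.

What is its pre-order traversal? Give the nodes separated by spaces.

The last element of post-order is the root; it splits in-order into left and right subtrees.
Root pear: left subtree has 5 nodes {tulip, ash, rose, hop, ivy}, right has 6 {poppy, teak, reed, iris, moss, fig}.
  Root hop: left subtree has 3 nodes {tulip, ash, rose}, right has 1 {ivy}.
    Root tulip: left subtree has 0 nodes { }, right has 2 {ash, rose}.
      Root rose: left subtree has 1 node {ash}, right has 0 { }.
  Root iris: left subtree has 3 nodes {poppy, teak, reed}, right has 2 {moss, fig}.
    Root reed: left subtree has 2 nodes {poppy, teak}, right has 0 { }.
      Root poppy: left subtree has 0 nodes { }, right has 1 {teak}.
    Root moss: left subtree has 0 nodes { }, right has 1 {fig}.

pear hop tulip rose ash ivy iris reed poppy teak moss fig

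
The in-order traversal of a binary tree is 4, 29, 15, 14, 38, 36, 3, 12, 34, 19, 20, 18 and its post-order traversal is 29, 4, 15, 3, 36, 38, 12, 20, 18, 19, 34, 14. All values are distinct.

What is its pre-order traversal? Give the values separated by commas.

The last element of post-order is the root; it splits in-order into left and right subtrees.
Root 14: left subtree has 3 nodes {4, 29, 15}, right has 8 {38, 36, 3, 12, 34, 19, 20, 18}.
  Root 15: left subtree has 2 nodes {4, 29}, right has 0 { }.
    Root 4: left subtree has 0 nodes { }, right has 1 {29}.
  Root 34: left subtree has 4 nodes {38, 36, 3, 12}, right has 3 {19, 20, 18}.
    Root 12: left subtree has 3 nodes {38, 36, 3}, right has 0 { }.
      Root 38: left subtree has 0 nodes { }, right has 2 {36, 3}.
        Root 36: left subtree has 0 nodes { }, right has 1 {3}.
    Root 19: left subtree has 0 nodes { }, right has 2 {20, 18}.
      Root 18: left subtree has 1 node {20}, right has 0 { }.

14, 15, 4, 29, 34, 12, 38, 36, 3, 19, 18, 20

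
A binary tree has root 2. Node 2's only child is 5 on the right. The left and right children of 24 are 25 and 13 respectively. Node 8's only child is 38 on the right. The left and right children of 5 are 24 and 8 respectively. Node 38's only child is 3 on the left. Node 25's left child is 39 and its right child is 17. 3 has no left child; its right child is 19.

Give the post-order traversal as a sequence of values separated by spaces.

Post-order visits the left subtree, then the right subtree, then the node.
At 2: no left child.
At 2: go right to 5.
  At 5: go left to 24.
    At 24: go left to 25.
      At 25: go left to 39.
        39 is a leaf — visit 39.
      At 25: go right to 17.
        17 is a leaf — visit 17.
      Visit 25.
    At 24: go right to 13.
      13 is a leaf — visit 13.
    Visit 24.
  At 5: go right to 8.
    At 8: no left child.
    At 8: go right to 38.
      At 38: go left to 3.
        At 3: no left child.
        At 3: go right to 19.
          19 is a leaf — visit 19.
        Visit 3.
      At 38: no right child.
      Visit 38.
    Visit 8.
  Visit 5.
Visit 2.

39 17 25 13 24 19 3 38 8 5 2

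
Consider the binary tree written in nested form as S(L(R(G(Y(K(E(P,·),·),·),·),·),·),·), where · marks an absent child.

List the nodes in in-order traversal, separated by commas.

In-order visits the left subtree, then the node, then the right subtree.
At S: go left to L.
  At L: go left to R.
    At R: go left to G.
      At G: go left to Y.
        At Y: go left to K.
          At K: go left to E.
            At E: go left to P.
              P is a leaf — visit P.
            Visit E.
            At E: no right child.
          Visit K.
          At K: no right child.
        Visit Y.
        At Y: no right child.
      Visit G.
      At G: no right child.
    Visit R.
    At R: no right child.
  Visit L.
  At L: no right child.
Visit S.
At S: no right child.

P, E, K, Y, G, R, L, S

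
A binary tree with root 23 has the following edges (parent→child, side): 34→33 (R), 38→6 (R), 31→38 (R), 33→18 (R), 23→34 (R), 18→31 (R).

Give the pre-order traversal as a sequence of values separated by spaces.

Pre-order visits the node, then its left subtree, then its right subtree.
Visit 23.
At 23: no left child.
At 23: go right to 34.
  Visit 34.
  At 34: no left child.
  At 34: go right to 33.
    Visit 33.
    At 33: no left child.
    At 33: go right to 18.
      Visit 18.
      At 18: no left child.
      At 18: go right to 31.
        Visit 31.
        At 31: no left child.
        At 31: go right to 38.
          Visit 38.
          At 38: no left child.
          At 38: go right to 6.
            6 is a leaf — visit 6.

23 34 33 18 31 38 6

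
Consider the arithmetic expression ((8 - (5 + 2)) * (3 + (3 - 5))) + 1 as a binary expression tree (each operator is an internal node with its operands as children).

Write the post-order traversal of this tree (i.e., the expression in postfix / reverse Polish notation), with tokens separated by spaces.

Post-order on an expression tree gives postfix notation: for each operator, emit left operand, right operand, then the operator.

8 5 2 + - 3 3 5 - + * 1 +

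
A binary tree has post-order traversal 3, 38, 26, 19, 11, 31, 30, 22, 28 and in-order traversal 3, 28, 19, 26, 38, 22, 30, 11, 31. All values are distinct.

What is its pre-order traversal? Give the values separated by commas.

The last element of post-order is the root; it splits in-order into left and right subtrees.
Root 28: left subtree has 1 node {3}, right has 7 {19, 26, 38, 22, 30, 11, 31}.
  Root 22: left subtree has 3 nodes {19, 26, 38}, right has 3 {30, 11, 31}.
    Root 19: left subtree has 0 nodes { }, right has 2 {26, 38}.
      Root 26: left subtree has 0 nodes { }, right has 1 {38}.
    Root 30: left subtree has 0 nodes { }, right has 2 {11, 31}.
      Root 31: left subtree has 1 node {11}, right has 0 { }.

28, 3, 22, 19, 26, 38, 30, 31, 11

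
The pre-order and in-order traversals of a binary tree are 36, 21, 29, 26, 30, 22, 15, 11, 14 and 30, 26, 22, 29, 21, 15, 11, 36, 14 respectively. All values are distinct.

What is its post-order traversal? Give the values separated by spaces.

30 22 26 29 11 15 21 14 36

The first element of pre-order is the root; it splits in-order into left and right subtrees.
Root 36: left subtree has 7 nodes {30, 26, 22, 29, 21, 15, 11}, right has 1 {14}.
  Root 21: left subtree has 4 nodes {30, 26, 22, 29}, right has 2 {15, 11}.
    Root 29: left subtree has 3 nodes {30, 26, 22}, right has 0 { }.
      Root 26: left subtree has 1 node {30}, right has 1 {22}.
    Root 15: left subtree has 0 nodes { }, right has 1 {11}.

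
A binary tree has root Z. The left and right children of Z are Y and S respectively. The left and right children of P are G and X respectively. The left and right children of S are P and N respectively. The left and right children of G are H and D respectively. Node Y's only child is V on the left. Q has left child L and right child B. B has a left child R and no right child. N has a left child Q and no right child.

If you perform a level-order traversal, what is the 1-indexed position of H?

10

Level-order visits nodes level by level from the root, left to right within each level.
Level 0: Z
Level 1: Y, S
Level 2: V, P, N
Level 3: G, X, Q
Level 4: H, D, L, B
Level 5: R
Full level-order sequence: Z, Y, S, V, P, N, G, X, Q, H, D, L, B, R.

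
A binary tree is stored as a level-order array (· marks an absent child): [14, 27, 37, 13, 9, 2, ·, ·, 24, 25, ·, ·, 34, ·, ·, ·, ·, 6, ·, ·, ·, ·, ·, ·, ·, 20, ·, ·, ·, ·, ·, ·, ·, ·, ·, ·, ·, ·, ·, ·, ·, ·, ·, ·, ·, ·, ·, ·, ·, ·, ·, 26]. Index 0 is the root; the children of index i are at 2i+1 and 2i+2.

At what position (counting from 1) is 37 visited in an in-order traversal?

12

In-order visits the left subtree, then the node, then the right subtree.
At 14: go left to 27.
  At 27: go left to 13.
    At 13: no left child.
    Visit 13.
    At 13: go right to 24.
      At 24: go left to 6.
        6 is a leaf — visit 6.
      Visit 24.
      At 24: no right child.
  Visit 27.
  At 27: go right to 9.
    At 9: go left to 25.
      25 is a leaf — visit 25.
    Visit 9.
    At 9: no right child.
Visit 14.
At 14: go right to 37.
  At 37: go left to 2.
    At 2: no left child.
    Visit 2.
    At 2: go right to 34.
      At 34: go left to 20.
        At 20: go left to 26.
          26 is a leaf — visit 26.
        Visit 20.
        At 20: no right child.
      Visit 34.
      At 34: no right child.
  Visit 37.
  At 37: no right child.
Full in-order sequence: 13, 6, 24, 27, 25, 9, 14, 2, 26, 20, 34, 37.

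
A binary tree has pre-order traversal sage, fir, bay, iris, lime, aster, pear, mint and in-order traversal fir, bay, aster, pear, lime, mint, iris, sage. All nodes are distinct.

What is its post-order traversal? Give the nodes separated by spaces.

pear aster mint lime iris bay fir sage

The first element of pre-order is the root; it splits in-order into left and right subtrees.
Root sage: left subtree has 7 nodes {fir, bay, aster, pear, lime, mint, iris}, right has 0 { }.
  Root fir: left subtree has 0 nodes { }, right has 6 {bay, aster, pear, lime, mint, iris}.
    Root bay: left subtree has 0 nodes { }, right has 5 {aster, pear, lime, mint, iris}.
      Root iris: left subtree has 4 nodes {aster, pear, lime, mint}, right has 0 { }.
        Root lime: left subtree has 2 nodes {aster, pear}, right has 1 {mint}.
          Root aster: left subtree has 0 nodes { }, right has 1 {pear}.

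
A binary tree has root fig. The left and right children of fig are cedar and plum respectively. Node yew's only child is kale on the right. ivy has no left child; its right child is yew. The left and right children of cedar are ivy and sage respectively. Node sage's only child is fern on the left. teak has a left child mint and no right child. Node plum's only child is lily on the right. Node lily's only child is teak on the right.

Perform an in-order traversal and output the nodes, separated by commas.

In-order visits the left subtree, then the node, then the right subtree.
At fig: go left to cedar.
  At cedar: go left to ivy.
    At ivy: no left child.
    Visit ivy.
    At ivy: go right to yew.
      At yew: no left child.
      Visit yew.
      At yew: go right to kale.
        kale is a leaf — visit kale.
  Visit cedar.
  At cedar: go right to sage.
    At sage: go left to fern.
      fern is a leaf — visit fern.
    Visit sage.
    At sage: no right child.
Visit fig.
At fig: go right to plum.
  At plum: no left child.
  Visit plum.
  At plum: go right to lily.
    At lily: no left child.
    Visit lily.
    At lily: go right to teak.
      At teak: go left to mint.
        mint is a leaf — visit mint.
      Visit teak.
      At teak: no right child.

ivy, yew, kale, cedar, fern, sage, fig, plum, lily, mint, teak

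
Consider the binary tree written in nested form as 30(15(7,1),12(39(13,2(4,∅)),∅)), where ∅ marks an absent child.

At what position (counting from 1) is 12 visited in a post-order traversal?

Post-order visits the left subtree, then the right subtree, then the node.
At 30: go left to 15.
  At 15: go left to 7.
    7 is a leaf — visit 7.
  At 15: go right to 1.
    1 is a leaf — visit 1.
  Visit 15.
At 30: go right to 12.
  At 12: go left to 39.
    At 39: go left to 13.
      13 is a leaf — visit 13.
    At 39: go right to 2.
      At 2: go left to 4.
        4 is a leaf — visit 4.
      At 2: no right child.
      Visit 2.
    Visit 39.
  At 12: no right child.
  Visit 12.
Visit 30.
Full post-order sequence: 7, 1, 15, 13, 4, 2, 39, 12, 30.

8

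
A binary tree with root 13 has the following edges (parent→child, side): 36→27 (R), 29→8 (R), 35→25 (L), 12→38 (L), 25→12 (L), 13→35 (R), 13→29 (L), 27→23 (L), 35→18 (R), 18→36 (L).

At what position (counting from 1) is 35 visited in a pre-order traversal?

4

Pre-order visits the node, then its left subtree, then its right subtree.
Visit 13.
At 13: go left to 29.
  Visit 29.
  At 29: no left child.
  At 29: go right to 8.
    8 is a leaf — visit 8.
At 13: go right to 35.
  Visit 35.
  At 35: go left to 25.
    Visit 25.
    At 25: go left to 12.
      Visit 12.
      At 12: go left to 38.
        38 is a leaf — visit 38.
      At 12: no right child.
    At 25: no right child.
  At 35: go right to 18.
    Visit 18.
    At 18: go left to 36.
      Visit 36.
      At 36: no left child.
      At 36: go right to 27.
        Visit 27.
        At 27: go left to 23.
          23 is a leaf — visit 23.
        At 27: no right child.
    At 18: no right child.
Full pre-order sequence: 13, 29, 8, 35, 25, 12, 38, 18, 36, 27, 23.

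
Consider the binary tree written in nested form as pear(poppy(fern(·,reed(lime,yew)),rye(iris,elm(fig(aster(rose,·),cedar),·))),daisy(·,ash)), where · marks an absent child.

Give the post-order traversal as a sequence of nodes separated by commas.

Post-order visits the left subtree, then the right subtree, then the node.
At pear: go left to poppy.
  At poppy: go left to fern.
    At fern: no left child.
    At fern: go right to reed.
      At reed: go left to lime.
        lime is a leaf — visit lime.
      At reed: go right to yew.
        yew is a leaf — visit yew.
      Visit reed.
    Visit fern.
  At poppy: go right to rye.
    At rye: go left to iris.
      iris is a leaf — visit iris.
    At rye: go right to elm.
      At elm: go left to fig.
        At fig: go left to aster.
          At aster: go left to rose.
            rose is a leaf — visit rose.
          At aster: no right child.
          Visit aster.
        At fig: go right to cedar.
          cedar is a leaf — visit cedar.
        Visit fig.
      At elm: no right child.
      Visit elm.
    Visit rye.
  Visit poppy.
At pear: go right to daisy.
  At daisy: no left child.
  At daisy: go right to ash.
    ash is a leaf — visit ash.
  Visit daisy.
Visit pear.

lime, yew, reed, fern, iris, rose, aster, cedar, fig, elm, rye, poppy, ash, daisy, pear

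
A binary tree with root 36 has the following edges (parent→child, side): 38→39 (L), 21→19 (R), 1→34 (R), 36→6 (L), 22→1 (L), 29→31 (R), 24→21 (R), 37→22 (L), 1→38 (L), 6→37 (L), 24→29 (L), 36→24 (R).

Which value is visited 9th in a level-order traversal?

19

Level-order visits nodes level by level from the root, left to right within each level.
Level 0: 36
Level 1: 6, 24
Level 2: 37, 29, 21
Level 3: 22, 31, 19
Level 4: 1
Level 5: 38, 34
Level 6: 39
Full level-order sequence: 36, 6, 24, 37, 29, 21, 22, 31, 19, 1, 38, 34, 39.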